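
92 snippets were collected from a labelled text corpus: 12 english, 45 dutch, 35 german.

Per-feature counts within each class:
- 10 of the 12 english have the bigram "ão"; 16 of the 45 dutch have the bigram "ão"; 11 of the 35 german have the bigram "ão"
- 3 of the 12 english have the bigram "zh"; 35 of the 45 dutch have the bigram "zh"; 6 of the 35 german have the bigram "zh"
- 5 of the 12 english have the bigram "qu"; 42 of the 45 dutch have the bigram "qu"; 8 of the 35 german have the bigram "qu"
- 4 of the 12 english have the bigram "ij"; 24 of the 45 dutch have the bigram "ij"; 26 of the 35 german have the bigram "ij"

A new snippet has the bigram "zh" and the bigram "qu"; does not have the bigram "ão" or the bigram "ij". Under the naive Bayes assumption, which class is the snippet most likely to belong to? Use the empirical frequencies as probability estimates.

english: (12/92) × (2/12) × (3/12) × (5/12) × (8/12) ≈ 0.00150966
dutch: (45/92) × (29/45) × (35/45) × (42/45) × (21/45) ≈ 0.106785
german: (35/92) × (24/35) × (6/35) × (8/35) × (9/35) ≈ 0.00262847
Highest score → dutch.

dutch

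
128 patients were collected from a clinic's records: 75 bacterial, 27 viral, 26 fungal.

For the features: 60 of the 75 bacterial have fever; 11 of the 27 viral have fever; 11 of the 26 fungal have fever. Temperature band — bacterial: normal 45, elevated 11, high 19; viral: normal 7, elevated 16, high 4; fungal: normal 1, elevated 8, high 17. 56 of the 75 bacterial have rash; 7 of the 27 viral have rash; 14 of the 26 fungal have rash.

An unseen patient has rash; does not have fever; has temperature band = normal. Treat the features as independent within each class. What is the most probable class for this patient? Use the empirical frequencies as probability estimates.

bacterial: (75/128) × (15/75) × (45/75) × (56/75) = 0.0525
viral: (27/128) × (16/27) × (7/27) × (7/27) ≈ 0.00840192
fungal: (26/128) × (15/26) × (1/26) × (14/26) ≈ 0.00242696
Highest score → bacterial.

bacterial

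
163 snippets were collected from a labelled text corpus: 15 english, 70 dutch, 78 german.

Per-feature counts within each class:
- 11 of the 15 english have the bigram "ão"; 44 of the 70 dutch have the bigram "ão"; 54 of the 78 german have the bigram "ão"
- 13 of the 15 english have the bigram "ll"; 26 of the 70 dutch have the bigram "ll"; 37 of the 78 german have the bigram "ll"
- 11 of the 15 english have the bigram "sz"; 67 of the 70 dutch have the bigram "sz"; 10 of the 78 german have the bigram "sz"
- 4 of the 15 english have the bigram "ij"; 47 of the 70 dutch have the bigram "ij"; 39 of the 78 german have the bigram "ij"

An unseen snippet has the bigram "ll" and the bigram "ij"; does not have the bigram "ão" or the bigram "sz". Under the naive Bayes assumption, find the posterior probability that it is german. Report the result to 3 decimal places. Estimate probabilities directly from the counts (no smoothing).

english: (15/163) × (4/15) × (13/15) × (4/15) × (4/15) ≈ 0.00151238
dutch: (70/163) × (26/70) × (26/70) × (3/70) × (47/70) ≈ 0.00170484
german: (78/163) × (24/78) × (37/78) × (68/78) × (39/78) ≈ 0.0304449
P(german | x) = 0.0304449 / 0.03366212 ≈ 0.904

0.904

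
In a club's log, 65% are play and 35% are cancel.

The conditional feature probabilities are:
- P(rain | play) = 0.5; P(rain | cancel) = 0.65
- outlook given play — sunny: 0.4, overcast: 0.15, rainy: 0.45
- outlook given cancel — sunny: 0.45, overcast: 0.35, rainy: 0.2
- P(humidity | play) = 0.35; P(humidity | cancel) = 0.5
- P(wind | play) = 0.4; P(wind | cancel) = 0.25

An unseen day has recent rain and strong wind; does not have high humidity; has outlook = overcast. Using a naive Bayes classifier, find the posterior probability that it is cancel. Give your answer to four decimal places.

play: 0.65 × 0.5 × 0.15 × (1−0.35) × 0.4 = 0.012675
cancel: 0.35 × 0.65 × 0.35 × (1−0.5) × 0.25 = 0.009953125
P(cancel | x) = 0.009953125 / 0.022628125 ≈ 0.4399

0.4399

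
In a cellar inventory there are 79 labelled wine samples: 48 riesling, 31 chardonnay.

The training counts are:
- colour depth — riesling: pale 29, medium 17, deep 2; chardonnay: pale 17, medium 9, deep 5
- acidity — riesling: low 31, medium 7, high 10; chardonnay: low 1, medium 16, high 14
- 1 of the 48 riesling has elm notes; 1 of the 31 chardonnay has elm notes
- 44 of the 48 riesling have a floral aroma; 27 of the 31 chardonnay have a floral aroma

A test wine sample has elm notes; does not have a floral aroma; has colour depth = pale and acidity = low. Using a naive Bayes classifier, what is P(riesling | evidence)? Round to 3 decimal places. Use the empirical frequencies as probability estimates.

riesling: (48/79) × (29/48) × (31/48) × (1/48) × (4/48) ≈ 0.000411594
chardonnay: (31/79) × (17/31) × (1/31) × (1/31) × (4/31) ≈ 0.0000288933
P(riesling | x) = 0.000411594 / 0.0004404873 ≈ 0.934

0.934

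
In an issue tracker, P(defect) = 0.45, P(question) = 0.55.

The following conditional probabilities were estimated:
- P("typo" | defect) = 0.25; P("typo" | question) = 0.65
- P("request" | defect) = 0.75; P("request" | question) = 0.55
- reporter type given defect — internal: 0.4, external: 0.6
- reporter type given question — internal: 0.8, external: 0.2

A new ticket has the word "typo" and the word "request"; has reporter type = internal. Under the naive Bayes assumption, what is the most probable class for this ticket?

defect: 0.45 × 0.25 × 0.75 × 0.4 = 0.03375
question: 0.55 × 0.65 × 0.55 × 0.8 = 0.1573
Highest score → question.

question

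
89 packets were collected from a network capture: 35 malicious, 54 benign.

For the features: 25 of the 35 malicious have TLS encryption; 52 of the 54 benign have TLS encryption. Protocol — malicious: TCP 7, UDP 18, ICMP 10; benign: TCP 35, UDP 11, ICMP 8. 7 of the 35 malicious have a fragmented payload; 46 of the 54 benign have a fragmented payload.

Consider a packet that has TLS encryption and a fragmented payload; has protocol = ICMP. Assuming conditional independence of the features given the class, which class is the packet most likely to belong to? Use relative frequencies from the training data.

benign

malicious: (35/89) × (25/35) × (10/35) × (7/35) ≈ 0.0160514
benign: (54/89) × (52/54) × (8/54) × (46/54) ≈ 0.073735
Highest score → benign.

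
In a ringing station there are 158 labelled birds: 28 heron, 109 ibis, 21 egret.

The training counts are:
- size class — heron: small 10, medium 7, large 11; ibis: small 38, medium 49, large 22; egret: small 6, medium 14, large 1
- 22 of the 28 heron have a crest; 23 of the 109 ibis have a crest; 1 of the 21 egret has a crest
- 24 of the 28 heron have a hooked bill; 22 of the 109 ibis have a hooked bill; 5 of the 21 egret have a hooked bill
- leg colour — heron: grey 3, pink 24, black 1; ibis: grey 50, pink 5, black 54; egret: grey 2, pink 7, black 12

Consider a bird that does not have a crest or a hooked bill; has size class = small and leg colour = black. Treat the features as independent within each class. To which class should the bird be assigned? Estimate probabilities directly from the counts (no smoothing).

ibis

heron: (28/158) × (10/28) × (6/28) × (4/28) × (1/28) ≈ 0.0000691959
ibis: (109/158) × (38/109) × (86/109) × (87/109) × (54/109) ≈ 0.0750341
egret: (21/158) × (6/21) × (20/21) × (16/21) × (12/21) ≈ 0.0157459
Highest score → ibis.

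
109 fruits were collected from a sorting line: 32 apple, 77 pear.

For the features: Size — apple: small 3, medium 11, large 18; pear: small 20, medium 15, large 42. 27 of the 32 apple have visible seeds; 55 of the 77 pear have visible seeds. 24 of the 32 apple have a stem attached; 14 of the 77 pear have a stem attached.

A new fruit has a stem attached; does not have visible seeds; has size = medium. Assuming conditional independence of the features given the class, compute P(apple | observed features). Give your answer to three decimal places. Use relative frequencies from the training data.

apple: (32/109) × (11/32) × (5/32) × (24/32) ≈ 0.0118263
pear: (77/109) × (15/77) × (22/77) × (14/77) ≈ 0.00714881
P(apple | x) = 0.0118263 / 0.01897511 ≈ 0.623

0.623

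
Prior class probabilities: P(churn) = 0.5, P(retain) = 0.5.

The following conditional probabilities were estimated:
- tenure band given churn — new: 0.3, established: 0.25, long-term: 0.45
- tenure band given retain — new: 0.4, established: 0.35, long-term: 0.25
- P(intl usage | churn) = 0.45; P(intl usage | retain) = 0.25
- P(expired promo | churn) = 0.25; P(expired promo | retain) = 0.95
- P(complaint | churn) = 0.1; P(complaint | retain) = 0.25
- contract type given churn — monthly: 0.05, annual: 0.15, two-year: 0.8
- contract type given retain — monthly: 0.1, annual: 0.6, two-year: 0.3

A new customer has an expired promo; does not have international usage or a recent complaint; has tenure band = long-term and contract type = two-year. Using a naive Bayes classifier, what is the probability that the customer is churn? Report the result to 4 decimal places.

0.5264

churn: 0.5 × 0.45 × (1−0.45) × 0.25 × (1−0.1) × 0.8 = 0.022275
retain: 0.5 × 0.25 × (1−0.25) × 0.95 × (1−0.25) × 0.3 = 0.0200390625
P(churn | x) = 0.022275 / 0.0423140625 ≈ 0.5264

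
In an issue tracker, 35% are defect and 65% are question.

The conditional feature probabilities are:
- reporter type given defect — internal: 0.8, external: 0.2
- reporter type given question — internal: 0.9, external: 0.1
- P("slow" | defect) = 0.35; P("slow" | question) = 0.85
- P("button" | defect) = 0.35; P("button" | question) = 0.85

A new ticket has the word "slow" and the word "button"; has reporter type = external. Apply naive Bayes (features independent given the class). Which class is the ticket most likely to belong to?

question

defect: 0.35 × 0.2 × 0.35 × 0.35 = 0.008575
question: 0.65 × 0.1 × 0.85 × 0.85 = 0.0469625
Highest score → question.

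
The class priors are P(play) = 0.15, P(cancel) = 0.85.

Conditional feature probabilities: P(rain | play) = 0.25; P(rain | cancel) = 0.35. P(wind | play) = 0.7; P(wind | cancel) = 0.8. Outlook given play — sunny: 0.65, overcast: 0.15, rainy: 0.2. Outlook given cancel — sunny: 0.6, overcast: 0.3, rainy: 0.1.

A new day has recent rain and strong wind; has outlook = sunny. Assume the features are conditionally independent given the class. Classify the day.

cancel

play: 0.15 × 0.25 × 0.7 × 0.65 = 0.0170625
cancel: 0.85 × 0.35 × 0.8 × 0.6 = 0.1428
Highest score → cancel.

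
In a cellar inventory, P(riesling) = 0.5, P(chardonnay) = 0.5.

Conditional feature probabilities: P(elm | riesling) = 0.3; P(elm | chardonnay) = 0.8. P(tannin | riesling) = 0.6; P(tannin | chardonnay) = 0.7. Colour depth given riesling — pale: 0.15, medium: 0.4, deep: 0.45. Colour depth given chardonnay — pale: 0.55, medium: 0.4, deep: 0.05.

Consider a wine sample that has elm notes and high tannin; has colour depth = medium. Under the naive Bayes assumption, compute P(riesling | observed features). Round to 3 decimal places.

0.243

riesling: 0.5 × 0.3 × 0.6 × 0.4 = 0.036
chardonnay: 0.5 × 0.8 × 0.7 × 0.4 = 0.112
P(riesling | x) = 0.036 / 0.148 ≈ 0.243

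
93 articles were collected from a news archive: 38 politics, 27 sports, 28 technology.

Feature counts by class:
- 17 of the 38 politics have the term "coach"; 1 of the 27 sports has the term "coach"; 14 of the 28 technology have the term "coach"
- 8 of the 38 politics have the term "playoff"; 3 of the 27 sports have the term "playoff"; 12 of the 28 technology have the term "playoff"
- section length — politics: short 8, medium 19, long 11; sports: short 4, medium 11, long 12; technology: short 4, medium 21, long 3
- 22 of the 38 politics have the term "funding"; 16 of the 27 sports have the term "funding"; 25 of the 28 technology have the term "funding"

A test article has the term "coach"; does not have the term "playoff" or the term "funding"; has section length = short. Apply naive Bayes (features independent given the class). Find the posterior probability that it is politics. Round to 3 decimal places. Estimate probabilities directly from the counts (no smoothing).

0.871

politics: (38/93) × (17/38) × (30/38) × (8/38) × (16/38) ≈ 0.0127922
sports: (27/93) × (1/27) × (24/27) × (4/27) × (11/27) ≈ 0.000576886
technology: (28/93) × (14/28) × (16/28) × (4/28) × (3/28) ≈ 0.00131666
P(politics | x) = 0.0127922 / 0.014685746 ≈ 0.871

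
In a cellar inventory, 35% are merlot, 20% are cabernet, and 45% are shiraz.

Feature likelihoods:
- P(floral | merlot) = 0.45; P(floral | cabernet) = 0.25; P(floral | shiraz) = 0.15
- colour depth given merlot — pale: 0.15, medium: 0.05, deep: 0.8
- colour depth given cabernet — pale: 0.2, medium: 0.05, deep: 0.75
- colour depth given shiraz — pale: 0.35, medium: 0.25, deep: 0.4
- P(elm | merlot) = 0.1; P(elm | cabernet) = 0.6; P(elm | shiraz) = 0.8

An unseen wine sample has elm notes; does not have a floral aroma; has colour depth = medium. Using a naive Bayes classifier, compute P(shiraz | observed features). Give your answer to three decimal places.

0.933

merlot: 0.35 × (1−0.45) × 0.05 × 0.1 = 0.0009625
cabernet: 0.2 × (1−0.25) × 0.05 × 0.6 = 0.0045
shiraz: 0.45 × (1−0.15) × 0.25 × 0.8 = 0.0765
P(shiraz | x) = 0.0765 / 0.0819625 ≈ 0.933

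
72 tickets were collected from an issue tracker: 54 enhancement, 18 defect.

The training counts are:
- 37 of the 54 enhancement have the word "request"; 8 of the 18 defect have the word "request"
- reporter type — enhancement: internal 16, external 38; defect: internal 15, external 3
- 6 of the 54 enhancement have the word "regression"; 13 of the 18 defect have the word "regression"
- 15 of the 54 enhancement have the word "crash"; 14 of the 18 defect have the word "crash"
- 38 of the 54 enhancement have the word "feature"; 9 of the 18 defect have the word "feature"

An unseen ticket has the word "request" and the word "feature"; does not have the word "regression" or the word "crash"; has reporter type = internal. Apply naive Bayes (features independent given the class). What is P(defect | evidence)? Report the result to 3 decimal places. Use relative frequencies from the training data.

0.040

enhancement: (54/72) × (37/54) × (16/54) × (48/54) × (39/54) × (38/54) ≈ 0.0687866
defect: (18/72) × (8/18) × (15/18) × (5/18) × (4/18) × (9/18) ≈ 0.0028578
P(defect | x) = 0.0028578 / 0.0716444 ≈ 0.040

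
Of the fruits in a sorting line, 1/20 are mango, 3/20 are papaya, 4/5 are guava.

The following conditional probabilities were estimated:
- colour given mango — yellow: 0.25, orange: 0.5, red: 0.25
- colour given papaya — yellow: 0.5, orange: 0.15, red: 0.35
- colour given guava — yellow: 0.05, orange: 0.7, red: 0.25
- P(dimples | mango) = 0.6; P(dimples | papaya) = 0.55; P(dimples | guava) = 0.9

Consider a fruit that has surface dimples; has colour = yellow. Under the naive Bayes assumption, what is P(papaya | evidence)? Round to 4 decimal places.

mango: 0.05 × 0.25 × 0.6 = 0.0075
papaya: 0.15 × 0.5 × 0.55 = 0.04125
guava: 0.8 × 0.05 × 0.9 = 0.036
P(papaya | x) = 0.04125 / 0.08475 ≈ 0.4867

0.4867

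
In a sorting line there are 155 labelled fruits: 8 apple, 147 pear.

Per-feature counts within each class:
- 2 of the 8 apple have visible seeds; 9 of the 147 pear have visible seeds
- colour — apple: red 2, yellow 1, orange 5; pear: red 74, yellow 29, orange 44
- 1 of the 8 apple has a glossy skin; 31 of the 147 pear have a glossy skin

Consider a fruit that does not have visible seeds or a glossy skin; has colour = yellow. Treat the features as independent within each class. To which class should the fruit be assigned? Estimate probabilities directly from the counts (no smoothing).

apple: (8/155) × (6/8) × (1/8) × (7/8) ≈ 0.00423387
pear: (147/155) × (138/147) × (29/147) × (116/147) ≈ 0.138602
Highest score → pear.

pear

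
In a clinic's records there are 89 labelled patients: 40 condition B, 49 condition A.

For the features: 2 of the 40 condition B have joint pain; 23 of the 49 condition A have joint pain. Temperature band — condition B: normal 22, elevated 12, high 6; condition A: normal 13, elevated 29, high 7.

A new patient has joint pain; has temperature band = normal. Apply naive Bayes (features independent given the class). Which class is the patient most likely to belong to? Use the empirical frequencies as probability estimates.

condition A

condition B: (40/89) × (2/40) × (22/40) ≈ 0.0123596
condition A: (49/89) × (23/49) × (13/49) ≈ 0.0685623
Highest score → condition A.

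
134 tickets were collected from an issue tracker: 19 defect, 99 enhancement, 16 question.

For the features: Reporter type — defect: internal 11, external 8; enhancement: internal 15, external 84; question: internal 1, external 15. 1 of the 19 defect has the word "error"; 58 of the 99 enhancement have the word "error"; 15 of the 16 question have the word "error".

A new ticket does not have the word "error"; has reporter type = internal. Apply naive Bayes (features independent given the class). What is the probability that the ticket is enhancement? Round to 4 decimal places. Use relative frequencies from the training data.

0.3721

defect: (19/134) × (11/19) × (18/19) ≈ 0.077769
enhancement: (99/134) × (15/99) × (41/99) ≈ 0.0463591
question: (16/134) × (1/16) × (1/16) ≈ 0.000466418
P(enhancement | x) = 0.0463591 / 0.124594518 ≈ 0.3721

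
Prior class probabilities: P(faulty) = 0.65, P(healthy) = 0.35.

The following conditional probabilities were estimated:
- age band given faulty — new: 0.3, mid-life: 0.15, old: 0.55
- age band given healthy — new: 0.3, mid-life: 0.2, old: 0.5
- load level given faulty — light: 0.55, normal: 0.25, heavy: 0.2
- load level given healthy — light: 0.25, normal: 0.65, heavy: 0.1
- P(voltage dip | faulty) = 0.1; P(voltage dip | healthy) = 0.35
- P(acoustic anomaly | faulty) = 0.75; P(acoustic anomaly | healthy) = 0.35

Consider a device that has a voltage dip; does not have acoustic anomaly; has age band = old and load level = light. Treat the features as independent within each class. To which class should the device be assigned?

healthy

faulty: 0.65 × 0.55 × 0.55 × 0.1 × (1−0.75) = 0.004915625
healthy: 0.35 × 0.5 × 0.25 × 0.35 × (1−0.35) = 0.009953125
Highest score → healthy.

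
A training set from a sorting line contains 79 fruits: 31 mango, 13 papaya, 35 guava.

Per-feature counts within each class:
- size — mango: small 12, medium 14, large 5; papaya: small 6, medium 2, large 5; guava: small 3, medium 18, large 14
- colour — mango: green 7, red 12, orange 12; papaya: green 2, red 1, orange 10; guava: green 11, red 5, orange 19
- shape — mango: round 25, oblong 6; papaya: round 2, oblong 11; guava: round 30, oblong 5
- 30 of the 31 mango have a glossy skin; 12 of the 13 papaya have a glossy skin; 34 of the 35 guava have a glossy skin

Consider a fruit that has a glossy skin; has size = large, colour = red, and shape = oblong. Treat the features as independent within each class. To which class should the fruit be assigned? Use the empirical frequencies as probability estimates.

mango: (31/79) × (5/31) × (12/31) × (6/31) × (30/31) ≈ 0.00458893
papaya: (13/79) × (5/13) × (1/13) × (11/13) × (12/13) ≈ 0.00380265
guava: (35/79) × (14/35) × (5/35) × (5/35) × (34/35) ≈ 0.0035133
Highest score → mango.

mango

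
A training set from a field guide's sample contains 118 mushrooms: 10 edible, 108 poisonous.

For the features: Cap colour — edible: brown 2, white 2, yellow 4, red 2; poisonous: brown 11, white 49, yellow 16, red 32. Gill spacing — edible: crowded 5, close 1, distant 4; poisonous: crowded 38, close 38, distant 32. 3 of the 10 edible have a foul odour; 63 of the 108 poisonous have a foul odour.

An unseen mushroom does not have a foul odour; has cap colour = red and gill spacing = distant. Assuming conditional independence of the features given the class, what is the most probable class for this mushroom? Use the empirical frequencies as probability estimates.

edible: (10/118) × (2/10) × (4/10) × (7/10) ≈ 0.00474576
poisonous: (108/118) × (32/108) × (32/108) × (45/108) ≈ 0.0334798
Highest score → poisonous.

poisonous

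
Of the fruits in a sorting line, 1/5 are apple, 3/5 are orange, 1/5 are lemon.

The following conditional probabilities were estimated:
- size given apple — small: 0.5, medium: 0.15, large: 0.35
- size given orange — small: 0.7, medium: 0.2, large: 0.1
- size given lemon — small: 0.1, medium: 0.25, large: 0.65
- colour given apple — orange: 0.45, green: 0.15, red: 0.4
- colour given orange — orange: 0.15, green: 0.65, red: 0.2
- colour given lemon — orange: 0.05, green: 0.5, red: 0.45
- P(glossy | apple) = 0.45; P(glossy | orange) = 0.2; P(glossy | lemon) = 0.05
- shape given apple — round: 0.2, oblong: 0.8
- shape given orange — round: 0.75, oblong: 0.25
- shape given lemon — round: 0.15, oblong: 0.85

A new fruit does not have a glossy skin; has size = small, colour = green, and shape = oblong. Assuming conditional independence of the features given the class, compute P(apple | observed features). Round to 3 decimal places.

0.095

apple: 0.2 × 0.5 × 0.15 × (1−0.45) × 0.8 = 0.0066
orange: 0.6 × 0.7 × 0.65 × (1−0.2) × 0.25 = 0.0546
lemon: 0.2 × 0.1 × 0.5 × (1−0.05) × 0.85 = 0.008075
P(apple | x) = 0.0066 / 0.069275 ≈ 0.095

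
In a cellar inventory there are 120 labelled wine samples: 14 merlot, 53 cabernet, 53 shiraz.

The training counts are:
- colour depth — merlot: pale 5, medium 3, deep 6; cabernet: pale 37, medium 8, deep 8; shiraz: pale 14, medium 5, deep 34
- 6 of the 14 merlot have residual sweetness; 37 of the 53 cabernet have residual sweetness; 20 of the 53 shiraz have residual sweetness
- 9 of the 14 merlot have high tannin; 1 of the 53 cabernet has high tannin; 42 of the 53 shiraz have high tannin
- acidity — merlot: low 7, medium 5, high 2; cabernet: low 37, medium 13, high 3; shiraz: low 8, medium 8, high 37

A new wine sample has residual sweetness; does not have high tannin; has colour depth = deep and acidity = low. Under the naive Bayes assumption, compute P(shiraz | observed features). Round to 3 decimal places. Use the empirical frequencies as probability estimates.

0.086

merlot: (14/120) × (6/14) × (6/14) × (5/14) × (7/14) ≈ 0.00382653
cabernet: (53/120) × (8/53) × (37/53) × (52/53) × (37/53) ≈ 0.0318778
shiraz: (53/120) × (34/53) × (20/53) × (11/53) × (8/53) ≈ 0.00334952
P(shiraz | x) = 0.00334952 / 0.03905385 ≈ 0.086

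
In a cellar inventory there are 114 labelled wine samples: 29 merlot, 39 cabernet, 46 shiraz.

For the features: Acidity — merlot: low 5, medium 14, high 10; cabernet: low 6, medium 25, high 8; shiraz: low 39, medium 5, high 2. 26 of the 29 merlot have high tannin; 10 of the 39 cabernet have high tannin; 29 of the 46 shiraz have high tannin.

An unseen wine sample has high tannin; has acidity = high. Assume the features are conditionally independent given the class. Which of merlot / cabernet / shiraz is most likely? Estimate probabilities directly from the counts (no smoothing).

merlot

merlot: (29/114) × (10/29) × (26/29) ≈ 0.0786449
cabernet: (39/114) × (8/39) × (10/39) ≈ 0.0179937
shiraz: (46/114) × (2/46) × (29/46) ≈ 0.0110603
Highest score → merlot.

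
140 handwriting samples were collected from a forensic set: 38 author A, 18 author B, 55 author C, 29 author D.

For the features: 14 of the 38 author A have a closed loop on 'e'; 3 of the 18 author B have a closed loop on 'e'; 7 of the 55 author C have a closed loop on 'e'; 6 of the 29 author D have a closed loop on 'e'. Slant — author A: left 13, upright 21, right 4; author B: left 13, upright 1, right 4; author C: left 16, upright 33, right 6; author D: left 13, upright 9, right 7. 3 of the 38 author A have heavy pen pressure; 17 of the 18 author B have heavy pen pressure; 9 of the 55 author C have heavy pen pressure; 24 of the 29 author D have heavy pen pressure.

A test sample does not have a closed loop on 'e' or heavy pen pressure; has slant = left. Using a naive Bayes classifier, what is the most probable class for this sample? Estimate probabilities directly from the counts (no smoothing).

author A: (38/140) × (24/38) × (13/38) × (35/38) ≈ 0.0540166
author B: (18/140) × (15/18) × (13/18) × (1/18) ≈ 0.00429894
author C: (55/140) × (48/55) × (16/55) × (46/55) ≈ 0.0834191
author D: (29/140) × (23/29) × (13/29) × (5/29) ≈ 0.0126975
Highest score → author C.

author C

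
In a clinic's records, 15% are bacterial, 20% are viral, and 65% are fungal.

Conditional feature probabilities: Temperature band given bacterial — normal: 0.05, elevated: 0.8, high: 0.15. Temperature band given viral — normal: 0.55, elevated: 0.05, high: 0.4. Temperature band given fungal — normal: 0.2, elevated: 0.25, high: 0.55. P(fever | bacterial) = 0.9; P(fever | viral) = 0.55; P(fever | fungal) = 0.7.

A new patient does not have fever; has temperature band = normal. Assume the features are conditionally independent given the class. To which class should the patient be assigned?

bacterial: 0.15 × 0.05 × (1−0.9) = 0.00075
viral: 0.2 × 0.55 × (1−0.55) = 0.0495
fungal: 0.65 × 0.2 × (1−0.7) = 0.039
Highest score → viral.

viral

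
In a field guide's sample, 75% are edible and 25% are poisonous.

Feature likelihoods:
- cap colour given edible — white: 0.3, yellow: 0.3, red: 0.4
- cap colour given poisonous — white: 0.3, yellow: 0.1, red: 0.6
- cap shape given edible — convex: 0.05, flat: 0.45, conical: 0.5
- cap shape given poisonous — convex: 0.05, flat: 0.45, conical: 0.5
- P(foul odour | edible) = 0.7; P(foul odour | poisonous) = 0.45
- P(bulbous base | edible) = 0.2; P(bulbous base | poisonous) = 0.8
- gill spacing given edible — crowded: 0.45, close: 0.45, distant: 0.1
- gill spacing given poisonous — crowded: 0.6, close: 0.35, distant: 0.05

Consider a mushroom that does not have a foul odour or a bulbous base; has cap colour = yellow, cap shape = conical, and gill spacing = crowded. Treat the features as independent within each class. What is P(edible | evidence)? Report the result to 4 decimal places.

0.9364

edible: 0.75 × 0.3 × 0.5 × (1−0.7) × (1−0.2) × 0.45 = 0.01215
poisonous: 0.25 × 0.1 × 0.5 × (1−0.45) × (1−0.8) × 0.6 = 0.000825
P(edible | x) = 0.01215 / 0.012975 ≈ 0.9364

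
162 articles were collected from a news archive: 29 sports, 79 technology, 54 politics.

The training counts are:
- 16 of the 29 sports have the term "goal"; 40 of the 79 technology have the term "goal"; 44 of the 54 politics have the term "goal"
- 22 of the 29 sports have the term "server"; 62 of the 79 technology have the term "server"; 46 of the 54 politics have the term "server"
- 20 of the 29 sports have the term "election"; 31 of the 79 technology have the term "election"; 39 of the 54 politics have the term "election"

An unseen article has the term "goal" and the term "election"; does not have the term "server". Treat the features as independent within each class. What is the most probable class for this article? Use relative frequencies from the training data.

politics

sports: (29/162) × (16/29) × (7/29) × (20/29) ≈ 0.0164413
technology: (79/162) × (40/79) × (17/79) × (31/79) ≈ 0.0208498
politics: (54/162) × (44/54) × (8/54) × (39/54) ≈ 0.0290606
Highest score → politics.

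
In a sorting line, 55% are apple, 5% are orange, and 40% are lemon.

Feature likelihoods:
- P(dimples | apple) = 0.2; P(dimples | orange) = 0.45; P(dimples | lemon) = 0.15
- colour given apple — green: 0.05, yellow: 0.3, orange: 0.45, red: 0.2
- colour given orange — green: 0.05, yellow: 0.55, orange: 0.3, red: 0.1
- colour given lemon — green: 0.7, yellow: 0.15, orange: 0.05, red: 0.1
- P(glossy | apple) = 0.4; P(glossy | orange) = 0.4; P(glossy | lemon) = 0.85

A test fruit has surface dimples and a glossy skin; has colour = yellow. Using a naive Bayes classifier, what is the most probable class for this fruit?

apple

apple: 0.55 × 0.2 × 0.3 × 0.4 = 0.0132
orange: 0.05 × 0.45 × 0.55 × 0.4 = 0.00495
lemon: 0.4 × 0.15 × 0.15 × 0.85 = 0.00765
Highest score → apple.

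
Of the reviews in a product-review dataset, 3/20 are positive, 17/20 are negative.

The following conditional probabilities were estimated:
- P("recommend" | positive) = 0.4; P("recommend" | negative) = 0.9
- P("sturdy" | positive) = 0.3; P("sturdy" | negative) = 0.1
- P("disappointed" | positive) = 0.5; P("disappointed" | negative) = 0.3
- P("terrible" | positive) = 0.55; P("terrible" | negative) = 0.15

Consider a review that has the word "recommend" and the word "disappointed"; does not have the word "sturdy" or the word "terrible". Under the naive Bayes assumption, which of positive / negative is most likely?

positive: 0.15 × 0.4 × (1−0.3) × 0.5 × (1−0.55) = 0.00945
negative: 0.85 × 0.9 × (1−0.1) × 0.3 × (1−0.15) = 0.1755675
Highest score → negative.

negative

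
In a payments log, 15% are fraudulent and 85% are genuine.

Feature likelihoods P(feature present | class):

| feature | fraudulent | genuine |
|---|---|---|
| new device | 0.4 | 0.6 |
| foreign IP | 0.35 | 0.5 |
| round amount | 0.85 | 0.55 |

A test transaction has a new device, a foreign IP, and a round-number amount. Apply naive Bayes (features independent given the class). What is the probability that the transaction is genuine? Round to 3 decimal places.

0.887

fraudulent: 0.15 × 0.4 × 0.35 × 0.85 = 0.01785
genuine: 0.85 × 0.6 × 0.5 × 0.55 = 0.14025
P(genuine | x) = 0.14025 / 0.1581 ≈ 0.887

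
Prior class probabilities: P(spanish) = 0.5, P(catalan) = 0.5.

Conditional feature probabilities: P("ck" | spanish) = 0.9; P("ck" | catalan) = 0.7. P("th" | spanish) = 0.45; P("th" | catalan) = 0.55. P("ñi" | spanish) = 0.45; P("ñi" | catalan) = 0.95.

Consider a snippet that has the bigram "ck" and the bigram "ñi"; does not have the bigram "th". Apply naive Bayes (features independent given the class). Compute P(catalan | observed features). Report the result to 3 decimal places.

0.573

spanish: 0.5 × 0.9 × (1−0.45) × 0.45 = 0.111375
catalan: 0.5 × 0.7 × (1−0.55) × 0.95 = 0.149625
P(catalan | x) = 0.149625 / 0.261 ≈ 0.573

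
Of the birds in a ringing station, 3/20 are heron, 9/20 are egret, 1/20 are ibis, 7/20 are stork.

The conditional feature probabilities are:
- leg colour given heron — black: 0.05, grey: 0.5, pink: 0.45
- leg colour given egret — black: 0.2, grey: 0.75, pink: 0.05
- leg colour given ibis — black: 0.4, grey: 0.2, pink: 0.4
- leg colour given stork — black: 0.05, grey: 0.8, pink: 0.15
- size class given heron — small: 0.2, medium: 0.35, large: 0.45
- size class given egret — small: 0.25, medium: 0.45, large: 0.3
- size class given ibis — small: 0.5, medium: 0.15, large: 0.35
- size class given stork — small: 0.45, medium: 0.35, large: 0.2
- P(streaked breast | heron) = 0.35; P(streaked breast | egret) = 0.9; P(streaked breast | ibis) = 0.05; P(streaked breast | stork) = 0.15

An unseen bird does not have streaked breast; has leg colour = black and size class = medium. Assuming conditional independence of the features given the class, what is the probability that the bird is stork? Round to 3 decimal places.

heron: 0.15 × 0.05 × 0.35 × (1−0.35) = 0.00170625
egret: 0.45 × 0.2 × 0.45 × (1−0.9) = 0.00405
ibis: 0.05 × 0.4 × 0.15 × (1−0.05) = 0.00285
stork: 0.35 × 0.05 × 0.35 × (1−0.15) = 0.00520625
P(stork | x) = 0.00520625 / 0.0138125 ≈ 0.377

0.377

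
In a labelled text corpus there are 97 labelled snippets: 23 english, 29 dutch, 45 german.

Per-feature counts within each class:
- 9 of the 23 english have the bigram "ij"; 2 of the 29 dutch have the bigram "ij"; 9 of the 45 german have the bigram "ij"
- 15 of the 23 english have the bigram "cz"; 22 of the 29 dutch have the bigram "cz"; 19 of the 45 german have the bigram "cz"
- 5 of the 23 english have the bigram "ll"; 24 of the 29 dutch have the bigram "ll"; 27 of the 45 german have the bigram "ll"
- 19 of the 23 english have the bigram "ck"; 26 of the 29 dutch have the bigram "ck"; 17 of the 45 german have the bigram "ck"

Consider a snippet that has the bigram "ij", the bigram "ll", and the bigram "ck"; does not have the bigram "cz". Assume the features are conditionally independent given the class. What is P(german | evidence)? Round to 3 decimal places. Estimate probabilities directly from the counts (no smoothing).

0.562

english: (23/97) × (9/23) × (8/23) × (5/23) × (19/23) ≈ 0.00579563
dutch: (29/97) × (2/29) × (7/29) × (24/29) × (26/29) ≈ 0.00369272
german: (45/97) × (9/45) × (26/45) × (27/45) × (17/45) ≈ 0.0121512
P(german | x) = 0.0121512 / 0.02163955 ≈ 0.562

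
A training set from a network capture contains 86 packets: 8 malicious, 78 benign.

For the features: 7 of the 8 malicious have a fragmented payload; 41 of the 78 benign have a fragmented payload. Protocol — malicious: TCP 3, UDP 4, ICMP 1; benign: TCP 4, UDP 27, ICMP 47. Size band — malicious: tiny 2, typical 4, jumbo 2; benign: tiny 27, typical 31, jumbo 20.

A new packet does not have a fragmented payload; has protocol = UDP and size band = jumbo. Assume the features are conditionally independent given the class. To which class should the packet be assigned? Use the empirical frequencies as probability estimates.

malicious: (8/86) × (1/8) × (4/8) × (2/8) ≈ 0.00145349
benign: (78/86) × (37/78) × (27/78) × (20/78) ≈ 0.0381863
Highest score → benign.

benign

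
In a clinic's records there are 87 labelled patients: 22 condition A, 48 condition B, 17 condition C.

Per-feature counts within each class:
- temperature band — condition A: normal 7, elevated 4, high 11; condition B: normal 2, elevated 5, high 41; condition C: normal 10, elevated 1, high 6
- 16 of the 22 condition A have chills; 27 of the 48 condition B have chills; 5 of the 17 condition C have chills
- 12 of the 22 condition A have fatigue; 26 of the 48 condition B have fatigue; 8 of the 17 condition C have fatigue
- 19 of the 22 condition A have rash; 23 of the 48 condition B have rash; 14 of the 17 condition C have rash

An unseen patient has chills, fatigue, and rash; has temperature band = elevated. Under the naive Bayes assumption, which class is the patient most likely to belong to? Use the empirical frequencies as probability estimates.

condition A: (22/87) × (4/22) × (16/22) × (12/22) × (19/22) ≈ 0.0157517
condition B: (48/87) × (5/48) × (27/48) × (26/48) × (23/48) ≈ 0.00839058
condition C: (17/87) × (1/17) × (5/17) × (8/17) × (14/17) ≈ 0.00131015
Highest score → condition A.

condition A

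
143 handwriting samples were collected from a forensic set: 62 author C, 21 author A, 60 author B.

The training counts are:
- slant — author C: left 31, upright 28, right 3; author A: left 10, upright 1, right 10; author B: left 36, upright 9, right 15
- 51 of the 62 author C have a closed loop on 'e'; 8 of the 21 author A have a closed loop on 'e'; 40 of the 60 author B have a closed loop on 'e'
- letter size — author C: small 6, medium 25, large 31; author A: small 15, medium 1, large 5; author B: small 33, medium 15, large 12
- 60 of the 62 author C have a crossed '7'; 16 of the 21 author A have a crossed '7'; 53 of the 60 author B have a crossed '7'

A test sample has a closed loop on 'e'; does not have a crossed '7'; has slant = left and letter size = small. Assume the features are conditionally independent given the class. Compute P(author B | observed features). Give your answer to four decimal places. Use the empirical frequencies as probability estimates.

0.6792

author C: (62/143) × (31/62) × (51/62) × (6/62) × (2/62) ≈ 0.000556675
author A: (21/143) × (10/21) × (8/21) × (15/21) × (5/21) ≈ 0.00453062
author B: (60/143) × (36/60) × (40/60) × (33/60) × (7/60) ≈ 0.0107692
P(author B | x) = 0.0107692 / 0.015856495 ≈ 0.6792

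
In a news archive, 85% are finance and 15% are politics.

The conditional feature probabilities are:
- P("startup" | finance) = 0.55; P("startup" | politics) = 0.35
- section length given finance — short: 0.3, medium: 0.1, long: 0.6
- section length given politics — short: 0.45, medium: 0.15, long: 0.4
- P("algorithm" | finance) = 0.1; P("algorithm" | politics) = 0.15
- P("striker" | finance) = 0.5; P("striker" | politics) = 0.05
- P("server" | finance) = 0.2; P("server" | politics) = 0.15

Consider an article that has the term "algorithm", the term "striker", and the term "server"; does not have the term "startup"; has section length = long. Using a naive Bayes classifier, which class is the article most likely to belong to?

finance

finance: 0.85 × (1−0.55) × 0.6 × 0.1 × 0.5 × 0.2 = 0.002295
politics: 0.15 × (1−0.35) × 0.4 × 0.15 × 0.05 × 0.15 = 0.000043875
Highest score → finance.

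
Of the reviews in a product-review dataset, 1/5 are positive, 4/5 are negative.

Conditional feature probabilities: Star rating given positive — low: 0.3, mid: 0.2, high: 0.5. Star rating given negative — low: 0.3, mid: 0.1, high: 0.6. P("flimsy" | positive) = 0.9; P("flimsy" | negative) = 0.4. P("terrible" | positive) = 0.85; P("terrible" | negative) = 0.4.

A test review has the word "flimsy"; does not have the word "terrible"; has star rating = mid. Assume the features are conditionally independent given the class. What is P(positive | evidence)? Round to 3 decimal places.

0.220

positive: 0.2 × 0.2 × 0.9 × (1−0.85) = 0.0054
negative: 0.8 × 0.1 × 0.4 × (1−0.4) = 0.0192
P(positive | x) = 0.0054 / 0.0246 ≈ 0.220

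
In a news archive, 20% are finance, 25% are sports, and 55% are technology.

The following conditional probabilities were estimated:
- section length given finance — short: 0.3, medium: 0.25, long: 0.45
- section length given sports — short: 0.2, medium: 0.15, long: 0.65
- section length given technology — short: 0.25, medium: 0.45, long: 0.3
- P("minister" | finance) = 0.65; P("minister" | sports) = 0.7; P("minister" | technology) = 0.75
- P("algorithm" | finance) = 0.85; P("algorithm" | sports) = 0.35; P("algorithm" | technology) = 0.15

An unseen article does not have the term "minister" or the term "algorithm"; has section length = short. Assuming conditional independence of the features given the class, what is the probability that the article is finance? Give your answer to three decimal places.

0.075

finance: 0.2 × 0.3 × (1−0.65) × (1−0.85) = 0.00315
sports: 0.25 × 0.2 × (1−0.7) × (1−0.35) = 0.00975
technology: 0.55 × 0.25 × (1−0.75) × (1−0.15) = 0.02921875
P(finance | x) = 0.00315 / 0.04211875 ≈ 0.075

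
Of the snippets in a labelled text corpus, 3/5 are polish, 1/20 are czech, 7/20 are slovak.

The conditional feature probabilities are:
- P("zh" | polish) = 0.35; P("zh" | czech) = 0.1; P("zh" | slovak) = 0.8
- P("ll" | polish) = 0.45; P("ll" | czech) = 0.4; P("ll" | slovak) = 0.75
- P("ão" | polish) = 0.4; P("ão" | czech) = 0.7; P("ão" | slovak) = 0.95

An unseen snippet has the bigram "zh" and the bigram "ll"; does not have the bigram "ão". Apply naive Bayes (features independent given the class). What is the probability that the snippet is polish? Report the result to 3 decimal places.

polish: 0.6 × 0.35 × 0.45 × (1−0.4) = 0.0567
czech: 0.05 × 0.1 × 0.4 × (1−0.7) = 0.0006
slovak: 0.35 × 0.8 × 0.75 × (1−0.95) = 0.0105
P(polish | x) = 0.0567 / 0.0678 ≈ 0.836

0.836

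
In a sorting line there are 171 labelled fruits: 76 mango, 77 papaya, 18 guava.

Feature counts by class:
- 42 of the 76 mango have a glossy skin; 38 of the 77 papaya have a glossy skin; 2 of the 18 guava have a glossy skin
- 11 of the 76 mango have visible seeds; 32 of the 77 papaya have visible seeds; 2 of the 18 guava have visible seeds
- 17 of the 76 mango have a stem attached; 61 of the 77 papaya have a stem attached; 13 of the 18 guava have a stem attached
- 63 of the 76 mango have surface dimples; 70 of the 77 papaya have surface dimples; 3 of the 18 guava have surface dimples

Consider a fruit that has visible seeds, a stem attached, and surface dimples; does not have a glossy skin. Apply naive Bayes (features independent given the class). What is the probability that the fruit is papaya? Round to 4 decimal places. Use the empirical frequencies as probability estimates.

mango: (76/171) × (34/76) × (11/76) × (17/76) × (63/76) ≈ 0.0053361
papaya: (77/171) × (39/77) × (32/77) × (61/77) × (70/77) ≈ 0.0682612
guava: (18/171) × (16/18) × (2/18) × (13/18) × (3/18) ≈ 0.00125141
P(papaya | x) = 0.0682612 / 0.07484871 ≈ 0.9120

0.9120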